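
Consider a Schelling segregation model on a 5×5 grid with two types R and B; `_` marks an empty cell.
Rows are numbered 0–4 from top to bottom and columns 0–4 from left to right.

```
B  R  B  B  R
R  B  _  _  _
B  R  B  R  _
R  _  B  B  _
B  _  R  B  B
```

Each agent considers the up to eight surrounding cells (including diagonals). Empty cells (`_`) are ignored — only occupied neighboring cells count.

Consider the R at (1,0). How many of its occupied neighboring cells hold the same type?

Occupied neighbors of (1,0): (0,0)=B, (0,1)=R, (1,1)=B, (2,0)=B, (2,1)=R.
Same type (R): 2 of 5.

2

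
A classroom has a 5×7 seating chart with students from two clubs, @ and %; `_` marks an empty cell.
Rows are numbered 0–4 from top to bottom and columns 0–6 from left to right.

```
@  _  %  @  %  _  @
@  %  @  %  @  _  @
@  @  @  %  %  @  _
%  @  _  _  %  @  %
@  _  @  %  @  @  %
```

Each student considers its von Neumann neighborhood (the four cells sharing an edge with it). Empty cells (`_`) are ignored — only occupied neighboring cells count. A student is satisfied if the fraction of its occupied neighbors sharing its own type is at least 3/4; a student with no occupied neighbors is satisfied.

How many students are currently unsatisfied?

Row 0: (0,0)@ 1/1 ok · (0,2)% 0/2 unhappy · (0,3)@ 0/3 unhappy · (0,4)% 0/2 unhappy · (0,6)@ 1/1 ok
Row 1: (1,0)@ 2/3 unhappy · (1,1)% 0/3 unhappy · (1,2)@ 1/4 unhappy · (1,3)% 1/4 unhappy · (1,4)@ 0/3 unhappy · (1,6)@ 1/1 ok
Row 2: (2,0)@ 2/3 unhappy · (2,1)@ 3/4 ok · (2,2)@ 2/3 unhappy · (2,3)% 2/3 unhappy · (2,4)% 2/4 unhappy · (2,5)@ 1/2 unhappy
Row 3: (3,0)% 0/3 unhappy · (3,1)@ 1/2 unhappy · (3,4)% 1/3 unhappy · (3,5)@ 2/4 unhappy · (3,6)% 1/2 unhappy
Row 4: (4,0)@ 0/1 unhappy · (4,2)@ 0/1 unhappy · (4,3)% 0/2 unhappy · (4,4)@ 1/3 unhappy · (4,5)@ 2/3 unhappy · (4,6)% 1/2 unhappy
Unsatisfied: (0,2), (0,3), (0,4), (1,0), (1,1), (1,2), (1,3), (1,4), (2,0), (2,2), (2,3), (2,4), (2,5), (3,0), (3,1), (3,4), (3,5), (3,6), (4,0), (4,2), (4,3), (4,4), (4,5), (4,6) — 24 in total.

24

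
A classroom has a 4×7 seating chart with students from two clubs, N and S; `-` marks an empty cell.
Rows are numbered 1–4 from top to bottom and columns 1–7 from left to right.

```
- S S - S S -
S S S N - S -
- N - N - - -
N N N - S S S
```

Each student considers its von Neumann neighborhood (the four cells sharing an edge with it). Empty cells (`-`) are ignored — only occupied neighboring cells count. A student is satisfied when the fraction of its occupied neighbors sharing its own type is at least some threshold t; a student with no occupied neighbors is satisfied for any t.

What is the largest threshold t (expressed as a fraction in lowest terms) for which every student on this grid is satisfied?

Row 1: (1,2)S 2/2 · (1,3)S 2/2 · (1,5)S 1/1 · (1,6)S 2/2
Row 2: (2,1)S 1/1 · (2,2)S 3/4 · (2,3)S 2/3 · (2,4)N 1/2 · (2,6)S 1/1
Row 3: (3,2)N 1/2 · (3,4)N 1/1
Row 4: (4,1)N 1/1 · (4,2)N 3/3 · (4,3)N 1/1 · (4,5)S 1/1 · (4,6)S 2/2 · (4,7)S 1/1
The smallest same-type fraction is 1/2 at (2,4), which reduces to 1/2. Any threshold above that leaves this student unsatisfied.

1/2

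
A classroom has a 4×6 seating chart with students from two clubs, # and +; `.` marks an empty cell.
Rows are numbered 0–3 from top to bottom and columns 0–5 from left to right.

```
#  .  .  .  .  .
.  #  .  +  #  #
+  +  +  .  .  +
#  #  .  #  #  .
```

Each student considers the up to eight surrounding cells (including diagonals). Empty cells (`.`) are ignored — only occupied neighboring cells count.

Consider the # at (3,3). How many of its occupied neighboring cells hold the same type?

Occupied neighbors of (3,3): (2,2)=+, (3,4)=#.
Same type (#): 1 of 2.

1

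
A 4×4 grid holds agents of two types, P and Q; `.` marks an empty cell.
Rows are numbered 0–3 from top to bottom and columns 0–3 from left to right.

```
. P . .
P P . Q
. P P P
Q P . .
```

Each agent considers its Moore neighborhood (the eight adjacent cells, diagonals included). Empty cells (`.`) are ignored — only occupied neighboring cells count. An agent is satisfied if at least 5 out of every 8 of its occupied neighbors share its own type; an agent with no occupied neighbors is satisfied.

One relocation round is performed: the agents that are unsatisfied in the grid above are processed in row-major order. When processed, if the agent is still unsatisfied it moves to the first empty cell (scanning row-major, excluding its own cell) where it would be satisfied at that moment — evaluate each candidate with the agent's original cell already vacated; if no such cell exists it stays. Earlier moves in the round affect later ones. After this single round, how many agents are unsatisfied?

1

Initially unsatisfied (in order): (1,3), (2,3), (3,0).
  (1,3) → (0,3).
  (2,3): now satisfied by earlier moves; stays.
  (3,0): no empty cell satisfies it; stays.
Resulting grid:
. P . Q
P P . .
. P P P
Q P . .
Unsatisfied now: (3,0).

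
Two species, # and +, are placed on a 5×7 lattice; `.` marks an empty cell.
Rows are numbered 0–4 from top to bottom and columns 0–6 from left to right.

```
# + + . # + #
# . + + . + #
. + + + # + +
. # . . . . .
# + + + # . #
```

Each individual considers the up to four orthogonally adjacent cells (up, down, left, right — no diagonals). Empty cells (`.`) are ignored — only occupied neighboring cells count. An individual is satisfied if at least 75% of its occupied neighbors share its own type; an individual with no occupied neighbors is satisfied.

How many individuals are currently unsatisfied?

Row 0: (0,0)# 1/2 ✗ · (0,1)+ 1/2 ✗ · (0,2)+ 2/2 ✓ · (0,4)# 0/1 ✗ · (0,5)+ 1/3 ✗ · (0,6)# 1/2 ✗
Row 1: (1,0)# 1/1 ✓ · (1,2)+ 3/3 ✓ · (1,3)+ 2/2 ✓ · (1,5)+ 2/3 ✗ · (1,6)# 1/3 ✗
Row 2: (2,1)+ 1/2 ✗ · (2,2)+ 3/3 ✓ · (2,3)+ 2/3 ✗ · (2,4)# 0/2 ✗ · (2,5)+ 2/3 ✗ · (2,6)+ 1/2 ✗
Row 3: (3,1)# 0/2 ✗
Row 4: (4,0)# 0/1 ✗ · (4,1)+ 1/3 ✗ · (4,2)+ 2/2 ✓ · (4,3)+ 1/2 ✗ · (4,4)# 0/1 ✗ · (4,6)# 0/0 ✓
Unsatisfied: (0,0), (0,1), (0,4), (0,5), (0,6), (1,5), (1,6), (2,1), (2,3), (2,4), (2,5), (2,6), (3,1), (4,0), (4,1), (4,3), (4,4) — 17 in total.

17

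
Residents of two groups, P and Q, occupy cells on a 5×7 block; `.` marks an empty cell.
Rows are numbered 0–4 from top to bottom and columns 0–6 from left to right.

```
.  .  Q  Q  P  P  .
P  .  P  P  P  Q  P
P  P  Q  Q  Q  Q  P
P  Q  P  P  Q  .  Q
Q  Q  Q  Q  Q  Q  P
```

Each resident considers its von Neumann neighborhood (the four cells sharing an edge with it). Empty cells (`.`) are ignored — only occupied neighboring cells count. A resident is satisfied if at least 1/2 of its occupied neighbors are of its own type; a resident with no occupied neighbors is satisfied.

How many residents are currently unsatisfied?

Row 0: (0,2)Q 1/2 ✓ · (0,3)Q 1/3 ✗ · (0,4)P 2/3 ✓ · (0,5)P 1/2 ✓
Row 1: (1,0)P 1/1 ✓ · (1,2)P 1/3 ✗ · (1,3)P 2/4 ✓ · (1,4)P 2/4 ✓ · (1,5)Q 1/4 ✗ · (1,6)P 1/2 ✓
Row 2: (2,0)P 3/3 ✓ · (2,1)P 1/3 ✗ · (2,2)Q 1/4 ✗ · (2,3)Q 2/4 ✓ · (2,4)Q 3/4 ✓ · (2,5)Q 2/3 ✓ · (2,6)P 1/3 ✗
Row 3: (3,0)P 1/3 ✗ · (3,1)Q 1/4 ✗ · (3,2)P 1/4 ✗ · (3,3)P 1/4 ✗ · (3,4)Q 2/3 ✓ · (3,6)Q 0/2 ✗
Row 4: (4,0)Q 1/2 ✓ · (4,1)Q 3/3 ✓ · (4,2)Q 2/3 ✓ · (4,3)Q 2/3 ✓ · (4,4)Q 3/3 ✓ · (4,5)Q 1/2 ✓ · (4,6)P 0/2 ✗
Unsatisfied: (0,3), (1,2), (1,5), (2,1), (2,2), (2,6), (3,0), (3,1), (3,2), (3,3), (3,6), (4,6) — 12 in total.

12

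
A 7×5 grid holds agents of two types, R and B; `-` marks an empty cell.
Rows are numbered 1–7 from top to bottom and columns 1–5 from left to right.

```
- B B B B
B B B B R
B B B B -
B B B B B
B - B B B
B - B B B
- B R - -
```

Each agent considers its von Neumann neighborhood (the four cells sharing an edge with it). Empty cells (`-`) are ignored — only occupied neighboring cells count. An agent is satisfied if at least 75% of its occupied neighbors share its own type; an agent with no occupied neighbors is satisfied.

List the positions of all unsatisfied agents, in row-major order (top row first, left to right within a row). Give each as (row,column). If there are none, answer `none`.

Row 1: (1,2)B 2/2 ok · (1,3)B 3/3 ok · (1,4)B 3/3 ok · (1,5)B 1/2 unhappy
Row 2: (2,1)B 2/2 ok · (2,2)B 4/4 ok · (2,3)B 4/4 ok · (2,4)B 3/4 ok · (2,5)R 0/2 unhappy
Row 3: (3,1)B 3/3 ok · (3,2)B 4/4 ok · (3,3)B 4/4 ok · (3,4)B 3/3 ok
Row 4: (4,1)B 3/3 ok · (4,2)B 3/3 ok · (4,3)B 4/4 ok · (4,4)B 4/4 ok · (4,5)B 2/2 ok
Row 5: (5,1)B 2/2 ok · (5,3)B 3/3 ok · (5,4)B 4/4 ok · (5,5)B 3/3 ok
Row 6: (6,1)B 1/1 ok · (6,3)B 2/3 unhappy · (6,4)B 3/3 ok · (6,5)B 2/2 ok
Row 7: (7,2)B 0/1 unhappy · (7,3)R 0/2 unhappy

(1,5), (2,5), (6,3), (7,2), (7,3)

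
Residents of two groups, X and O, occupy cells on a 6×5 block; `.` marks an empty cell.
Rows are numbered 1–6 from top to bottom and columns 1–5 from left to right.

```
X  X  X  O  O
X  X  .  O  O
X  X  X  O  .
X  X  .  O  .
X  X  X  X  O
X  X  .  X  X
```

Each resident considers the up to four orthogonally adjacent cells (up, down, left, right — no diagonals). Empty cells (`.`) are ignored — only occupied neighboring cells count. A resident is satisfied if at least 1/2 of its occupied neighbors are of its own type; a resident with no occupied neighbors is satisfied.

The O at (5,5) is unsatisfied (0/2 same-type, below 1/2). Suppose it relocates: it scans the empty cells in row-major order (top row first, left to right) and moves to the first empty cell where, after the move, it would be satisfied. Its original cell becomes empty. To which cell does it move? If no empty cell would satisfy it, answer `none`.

Vacating (5,5). Empty cells in order:
  (2,3): 1/4 same-type → still unsatisfied.
  (3,5): 2/2 same-type → satisfied — stop here.

(3,5)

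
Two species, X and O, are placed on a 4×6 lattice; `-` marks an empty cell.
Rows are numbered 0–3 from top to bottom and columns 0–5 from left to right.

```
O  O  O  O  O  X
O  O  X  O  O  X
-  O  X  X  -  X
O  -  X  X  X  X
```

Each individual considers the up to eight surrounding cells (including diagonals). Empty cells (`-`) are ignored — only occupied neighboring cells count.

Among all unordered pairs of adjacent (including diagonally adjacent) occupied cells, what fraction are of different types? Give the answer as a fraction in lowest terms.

Scan each occupied cell's neighbors to the right and below (and the two forward diagonals) so each pair is counted once.
Row 0: O(0,0)–O(0,1)= O(0,0)–O(1,0)= O(0,0)–O(1,1)= O(0,1)–O(0,2)= O(0,1)–O(1,1)= O(0,1)–X(1,2)≠ O(0,1)–O(1,0)= O(0,2)–O(0,3)= O(0,2)–X(1,2)≠ O(0,2)–O(1,3)= O(0,2)–O(1,1)= O(0,3)–O(0,4)= O(0,3)–O(1,3)= O(0,3)–O(1,4)= O(0,3)–X(1,2)≠ O(0,4)–X(0,5)≠ O(0,4)–O(1,4)= O(0,4)–X(1,5)≠ O(0,4)–O(1,3)= X(0,5)–X(1,5)= X(0,5)–O(1,4)≠  → 6/21 unlike.
Row 1: O(1,0)–O(1,1)= O(1,0)–O(2,1)= O(1,1)–X(1,2)≠ O(1,1)–O(2,1)= O(1,1)–X(2,2)≠ X(1,2)–O(1,3)≠ X(1,2)–X(2,2)= X(1,2)–X(2,3)= X(1,2)–O(2,1)≠ O(1,3)–O(1,4)= O(1,3)–X(2,3)≠ O(1,3)–X(2,2)≠ O(1,4)–X(1,5)≠ O(1,4)–X(2,5)≠ O(1,4)–X(2,3)≠ X(1,5)–X(2,5)=  → 9/16 unlike.
Row 2: O(2,1)–X(2,2)≠ O(2,1)–X(3,2)≠ O(2,1)–O(3,0)= X(2,2)–X(2,3)= X(2,2)–X(3,2)= X(2,2)–X(3,3)= X(2,3)–X(3,3)= X(2,3)–X(3,4)= X(2,3)–X(3,2)= X(2,5)–X(3,5)= X(2,5)–X(3,4)=  → 2/11 unlike.
Row 3: X(3,2)–X(3,3)= X(3,3)–X(3,4)= X(3,4)–X(3,5)=  → 0/3 unlike.
Total adjacent occupied pairs: 51; unlike-type pairs: 17.
17/51 reduces to 1/3.

1/3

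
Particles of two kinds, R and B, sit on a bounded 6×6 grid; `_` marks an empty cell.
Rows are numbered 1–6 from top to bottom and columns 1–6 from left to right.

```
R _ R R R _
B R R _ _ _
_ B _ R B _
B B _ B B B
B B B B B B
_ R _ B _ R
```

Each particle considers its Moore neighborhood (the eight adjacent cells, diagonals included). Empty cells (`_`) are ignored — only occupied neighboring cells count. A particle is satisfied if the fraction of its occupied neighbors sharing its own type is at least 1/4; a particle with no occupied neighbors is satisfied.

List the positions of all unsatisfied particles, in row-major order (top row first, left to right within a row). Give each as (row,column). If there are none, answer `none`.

(6,2), (6,6)

Row 1: (1,1)R 1/2 satisfied · (1,3)R 3/3 satisfied · (1,4)R 3/3 satisfied · (1,5)R 1/1 satisfied
Row 2: (2,1)B 1/3 satisfied · (2,2)R 3/5 satisfied · (2,3)R 4/5 satisfied
Row 3: (3,2)B 3/5 satisfied · (3,4)R 1/4 satisfied · (3,5)B 3/4 satisfied
Row 4: (4,1)B 4/4 satisfied · (4,2)B 5/5 satisfied · (4,4)B 5/6 satisfied · (4,5)B 6/7 satisfied · (4,6)B 4/4 satisfied
Row 5: (5,1)B 3/4 satisfied · (5,2)B 4/5 satisfied · (5,3)B 5/6 satisfied · (5,4)B 5/5 satisfied · (5,5)B 6/7 satisfied · (5,6)B 3/4 satisfied
Row 6: (6,2)R 0/3 not · (6,4)B 3/3 satisfied · (6,6)R 0/2 not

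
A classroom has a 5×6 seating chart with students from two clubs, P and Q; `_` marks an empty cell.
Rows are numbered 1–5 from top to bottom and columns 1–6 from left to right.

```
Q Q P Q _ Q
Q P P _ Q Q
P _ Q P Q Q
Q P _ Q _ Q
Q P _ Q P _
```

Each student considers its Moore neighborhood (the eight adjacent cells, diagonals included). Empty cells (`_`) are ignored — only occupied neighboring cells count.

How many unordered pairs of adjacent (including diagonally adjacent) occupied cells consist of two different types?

Scan each occupied cell's neighbors to the right and below (and the two forward diagonals) so each pair is counted once.
Row 1: Q(1,1)–Q(1,2)= Q(1,1)–Q(2,1)= Q(1,1)–P(2,2)≠ Q(1,2)–P(1,3)≠ Q(1,2)–P(2,2)≠ Q(1,2)–P(2,3)≠ Q(1,2)–Q(2,1)= P(1,3)–Q(1,4)≠ P(1,3)–P(2,3)= P(1,3)–P(2,2)= Q(1,4)–Q(2,5)= Q(1,4)–P(2,3)≠ Q(1,6)–Q(2,6)= Q(1,6)–Q(2,5)=  → 6/14 unlike.
Row 2: Q(2,1)–P(2,2)≠ Q(2,1)–P(3,1)≠ P(2,2)–P(2,3)= P(2,2)–Q(3,3)≠ P(2,2)–P(3,1)= P(2,3)–Q(3,3)≠ P(2,3)–P(3,4)= Q(2,5)–Q(2,6)= Q(2,5)–Q(3,5)= Q(2,5)–Q(3,6)= Q(2,5)–P(3,4)≠ Q(2,6)–Q(3,6)= Q(2,6)–Q(3,5)=  → 5/13 unlike.
Row 3: P(3,1)–Q(4,1)≠ P(3,1)–P(4,2)= Q(3,3)–P(3,4)≠ Q(3,3)–Q(4,4)= Q(3,3)–P(4,2)≠ P(3,4)–Q(3,5)≠ P(3,4)–Q(4,4)≠ Q(3,5)–Q(3,6)= Q(3,5)–Q(4,6)= Q(3,5)–Q(4,4)= Q(3,6)–Q(4,6)=  → 5/11 unlike.
Row 4: Q(4,1)–P(4,2)≠ Q(4,1)–Q(5,1)= Q(4,1)–P(5,2)≠ P(4,2)–P(5,2)= P(4,2)–Q(5,1)≠ Q(4,4)–Q(5,4)= Q(4,4)–P(5,5)≠ Q(4,6)–P(5,5)≠  → 5/8 unlike.
Row 5: Q(5,1)–P(5,2)≠ Q(5,4)–P(5,5)≠  → 2/2 unlike.
Total adjacent occupied pairs: 48; unlike-type pairs: 23.

23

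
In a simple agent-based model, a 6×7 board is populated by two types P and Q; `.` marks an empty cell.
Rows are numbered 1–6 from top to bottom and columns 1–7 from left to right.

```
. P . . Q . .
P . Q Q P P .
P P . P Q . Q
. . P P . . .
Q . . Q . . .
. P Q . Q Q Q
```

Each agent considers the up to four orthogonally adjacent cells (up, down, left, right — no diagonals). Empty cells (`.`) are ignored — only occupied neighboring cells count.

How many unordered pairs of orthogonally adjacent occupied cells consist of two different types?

Scan each occupied cell's neighbors to the right and below so each pair is counted once.
Row 1: Q(1,5)–P(2,5)≠  → 1/1 unlike.
Row 2: P(2,1)–P(3,1)= Q(2,3)–Q(2,4)= Q(2,4)–P(2,5)≠ Q(2,4)–P(3,4)≠ P(2,5)–P(2,6)= P(2,5)–Q(3,5)≠  → 3/6 unlike.
Row 3: P(3,1)–P(3,2)= P(3,4)–Q(3,5)≠ P(3,4)–P(4,4)=  → 1/3 unlike.
Row 4: P(4,3)–P(4,4)= P(4,4)–Q(5,4)≠  → 1/2 unlike.
Row 6: P(6,2)–Q(6,3)≠ Q(6,5)–Q(6,6)= Q(6,6)–Q(6,7)=  → 1/3 unlike.
Total adjacent occupied pairs: 15; unlike-type pairs: 7.

7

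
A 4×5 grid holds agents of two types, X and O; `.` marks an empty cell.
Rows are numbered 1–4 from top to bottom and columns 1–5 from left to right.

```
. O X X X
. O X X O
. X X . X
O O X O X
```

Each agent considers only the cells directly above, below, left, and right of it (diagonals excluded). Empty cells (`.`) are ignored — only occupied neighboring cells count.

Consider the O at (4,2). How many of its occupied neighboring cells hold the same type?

1

Occupied neighbors of (4,2): (3,2)=X, (4,1)=O, (4,3)=X.
Same type (O): 1 of 3.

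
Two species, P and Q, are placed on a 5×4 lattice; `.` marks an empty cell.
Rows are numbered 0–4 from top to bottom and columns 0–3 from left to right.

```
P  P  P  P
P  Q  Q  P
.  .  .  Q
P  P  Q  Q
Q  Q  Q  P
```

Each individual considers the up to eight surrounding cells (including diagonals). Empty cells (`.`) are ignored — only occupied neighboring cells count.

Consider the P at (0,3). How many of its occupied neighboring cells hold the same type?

Occupied neighbors of (0,3): (0,2)=P, (1,2)=Q, (1,3)=P.
Same type (P): 2 of 3.

2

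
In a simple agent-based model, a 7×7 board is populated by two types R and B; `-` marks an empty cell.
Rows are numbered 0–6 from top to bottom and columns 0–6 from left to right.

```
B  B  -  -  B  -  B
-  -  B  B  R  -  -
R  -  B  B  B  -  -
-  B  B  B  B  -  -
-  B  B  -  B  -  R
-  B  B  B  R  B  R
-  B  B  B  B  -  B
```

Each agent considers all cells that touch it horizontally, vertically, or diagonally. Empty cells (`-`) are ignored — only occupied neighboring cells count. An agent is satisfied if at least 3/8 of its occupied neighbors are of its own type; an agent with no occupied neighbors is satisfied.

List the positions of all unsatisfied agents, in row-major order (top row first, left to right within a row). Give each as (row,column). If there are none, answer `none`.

(1,4), (2,0), (5,4), (5,6)

(0,0)B 1/1 ok
(0,1)B 2/2 ok
(0,4)B 1/2 ok
(0,6)B 0/0 ok
(1,2)B 4/4 ok
(1,3)B 5/6 ok
(1,4)R 0/4 unhappy
(2,0)R 0/1 unhappy
(2,2)B 6/6 ok
(2,3)B 7/8 ok
(2,4)B 4/5 ok
(3,1)B 4/5 ok
(3,2)B 6/6 ok
(3,3)B 7/7 ok
(3,4)B 4/4 ok
(4,1)B 5/5 ok
(4,2)B 7/7 ok
(4,4)B 4/5 ok
(4,6)R 1/2 ok
(5,1)B 5/5 ok
(5,2)B 7/7 ok
(5,3)B 6/7 ok
(5,4)R 0/5 unhappy
(5,5)B 3/6 ok
(5,6)R 1/3 unhappy
(6,1)B 3/3 ok
(6,2)B 5/5 ok
(6,3)B 4/5 ok
(6,4)B 3/4 ok
(6,6)B 1/2 ok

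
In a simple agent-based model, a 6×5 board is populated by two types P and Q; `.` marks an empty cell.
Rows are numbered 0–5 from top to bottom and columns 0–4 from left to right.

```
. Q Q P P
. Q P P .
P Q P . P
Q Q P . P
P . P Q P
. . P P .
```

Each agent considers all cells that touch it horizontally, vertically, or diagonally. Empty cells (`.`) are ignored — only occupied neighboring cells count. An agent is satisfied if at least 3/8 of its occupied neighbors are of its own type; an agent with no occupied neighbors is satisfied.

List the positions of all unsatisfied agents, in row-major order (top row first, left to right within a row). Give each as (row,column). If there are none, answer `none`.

(2,0), (3,1), (4,0), (4,3)

(0,1)Q 2/3 ✓
(0,2)Q 2/5 ✓
(0,3)P 3/4 ✓
(0,4)P 2/2 ✓
(1,1)Q 3/6 ✓
(1,2)P 3/7 ✓
(1,3)P 5/6 ✓
(2,0)P 0/4 ✗
(2,1)Q 3/7 ✓
(2,2)P 3/6 ✓
(2,4)P 2/2 ✓
(3,0)Q 2/4 ✓
(3,1)Q 2/7 ✗
(3,2)P 2/5 ✓
(3,4)P 2/3 ✓
(4,0)P 0/2 ✗
(4,2)P 3/5 ✓
(4,3)Q 0/6 ✗
(4,4)P 2/3 ✓
(5,2)P 2/3 ✓
(5,3)P 3/4 ✓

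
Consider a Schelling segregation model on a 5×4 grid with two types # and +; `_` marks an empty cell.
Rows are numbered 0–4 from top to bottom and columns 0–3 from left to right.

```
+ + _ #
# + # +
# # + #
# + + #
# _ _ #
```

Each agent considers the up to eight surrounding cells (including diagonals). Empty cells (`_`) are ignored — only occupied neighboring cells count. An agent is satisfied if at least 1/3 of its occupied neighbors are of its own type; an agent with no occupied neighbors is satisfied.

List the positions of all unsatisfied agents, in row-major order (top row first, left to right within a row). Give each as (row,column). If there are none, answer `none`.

Row 0: (0,0)+ 2/3 ok · (0,1)+ 2/4 ok · (0,3)# 1/2 ok
Row 1: (1,0)# 2/5 ok · (1,1)+ 3/7 ok · (1,2)# 3/7 ok · (1,3)+ 1/4 unhappy
Row 2: (2,0)# 3/5 ok · (2,1)# 4/8 ok · (2,2)+ 4/8 ok · (2,3)# 2/5 ok
Row 3: (3,0)# 3/4 ok · (3,1)+ 2/6 ok · (3,2)+ 2/6 ok · (3,3)# 2/4 ok
Row 4: (4,0)# 1/2 ok · (4,3)# 1/2 ok

(1,3)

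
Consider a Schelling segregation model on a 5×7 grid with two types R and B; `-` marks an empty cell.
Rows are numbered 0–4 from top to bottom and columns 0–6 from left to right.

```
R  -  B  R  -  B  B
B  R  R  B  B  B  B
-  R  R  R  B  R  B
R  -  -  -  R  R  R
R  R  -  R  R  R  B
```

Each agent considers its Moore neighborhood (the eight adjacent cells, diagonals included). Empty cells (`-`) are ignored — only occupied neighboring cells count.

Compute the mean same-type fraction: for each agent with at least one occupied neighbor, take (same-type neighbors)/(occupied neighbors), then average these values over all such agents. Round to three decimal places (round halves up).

Row 0: (0,0)R 1/2 · (0,2)B 1/4 · (0,3)R 1/4 · (0,5)B 4/4 · (0,6)B 3/3
Row 1: (1,0)B 0/3 · (1,1)R 4/6 · (1,2)R 5/7 · (1,3)B 3/7 · (1,4)B 4/7 · (1,5)B 6/7 · (1,6)B 4/5
Row 2: (2,1)R 4/5 · (2,2)R 4/5 · (2,3)R 3/6 · (2,4)B 3/7 · (2,5)R 3/8 · (2,6)B 2/5
Row 3: (3,0)R 3/3 · (3,4)R 6/7 · (3,5)R 5/8 · (3,6)R 3/5
Row 4: (4,0)R 2/2 · (4,1)R 2/2 · (4,3)R 2/2 · (4,4)R 4/4 · (4,5)R 4/5 · (4,6)B 0/3
Sum over 28 agents: 1/2 + 1/4 + 1/4 + 4/4 + 3/3 + 0/3 + 4/6 + 5/7 + 3/7 + 4/7 + 6/7 + 4/5 + 4/5 + 4/5 + 3/6 + 3/7 + 3/8 + 2/5 + 3/3 + 6/7 + 5/8 + 3/5 + 2/2 + 2/2 + 2/2 + 4/4 + 4/5 + 0/3 = 3827/210; mean = 3827/210 ÷ 28 = 3827/5880 = 0.650850… → 0.651.

0.651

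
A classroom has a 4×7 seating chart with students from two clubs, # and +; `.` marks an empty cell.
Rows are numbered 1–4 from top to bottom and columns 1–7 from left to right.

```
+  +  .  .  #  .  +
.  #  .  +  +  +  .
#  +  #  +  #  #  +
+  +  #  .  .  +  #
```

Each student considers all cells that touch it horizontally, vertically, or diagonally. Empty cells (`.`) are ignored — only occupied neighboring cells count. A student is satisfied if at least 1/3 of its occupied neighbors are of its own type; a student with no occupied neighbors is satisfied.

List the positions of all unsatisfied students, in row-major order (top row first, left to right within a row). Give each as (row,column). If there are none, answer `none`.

(1,5), (3,1), (3,5), (4,3), (4,6)

Row 1: (1,1)+ 1/2 satisfied · (1,2)+ 1/2 satisfied · (1,5)# 0/3 not · (1,7)+ 1/1 satisfied
Row 2: (2,2)# 2/5 satisfied · (2,4)+ 2/5 satisfied · (2,5)+ 3/6 satisfied · (2,6)+ 3/6 satisfied
Row 3: (3,1)# 1/4 not · (3,2)+ 2/6 satisfied · (3,3)# 2/6 satisfied · (3,4)+ 2/5 satisfied · (3,5)# 1/6 not · (3,6)# 2/6 satisfied · (3,7)+ 2/4 satisfied
Row 4: (4,1)+ 2/3 satisfied · (4,2)+ 2/5 satisfied · (4,3)# 1/4 not · (4,6)+ 1/4 not · (4,7)# 1/3 satisfied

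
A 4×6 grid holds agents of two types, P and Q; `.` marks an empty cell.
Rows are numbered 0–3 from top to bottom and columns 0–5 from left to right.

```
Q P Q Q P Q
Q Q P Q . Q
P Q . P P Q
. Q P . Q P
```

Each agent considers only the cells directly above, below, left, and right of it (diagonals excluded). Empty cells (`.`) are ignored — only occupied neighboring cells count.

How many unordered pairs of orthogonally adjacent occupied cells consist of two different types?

16

Scan each occupied cell's neighbors to the right and below so each pair is counted once.
Row 0: Q(0,0)–P(0,1)≠ Q(0,0)–Q(1,0)= P(0,1)–Q(0,2)≠ P(0,1)–Q(1,1)≠ Q(0,2)–Q(0,3)= Q(0,2)–P(1,2)≠ Q(0,3)–P(0,4)≠ Q(0,3)–Q(1,3)= P(0,4)–Q(0,5)≠ Q(0,5)–Q(1,5)=  → 6/10 unlike.
Row 1: Q(1,0)–Q(1,1)= Q(1,0)–P(2,0)≠ Q(1,1)–P(1,2)≠ Q(1,1)–Q(2,1)= P(1,2)–Q(1,3)≠ Q(1,3)–P(2,3)≠ Q(1,5)–Q(2,5)=  → 4/7 unlike.
Row 2: P(2,0)–Q(2,1)≠ Q(2,1)–Q(3,1)= P(2,3)–P(2,4)= P(2,4)–Q(2,5)≠ P(2,4)–Q(3,4)≠ Q(2,5)–P(3,5)≠  → 4/6 unlike.
Row 3: Q(3,1)–P(3,2)≠ Q(3,4)–P(3,5)≠  → 2/2 unlike.
Total adjacent occupied pairs: 25; unlike-type pairs: 16.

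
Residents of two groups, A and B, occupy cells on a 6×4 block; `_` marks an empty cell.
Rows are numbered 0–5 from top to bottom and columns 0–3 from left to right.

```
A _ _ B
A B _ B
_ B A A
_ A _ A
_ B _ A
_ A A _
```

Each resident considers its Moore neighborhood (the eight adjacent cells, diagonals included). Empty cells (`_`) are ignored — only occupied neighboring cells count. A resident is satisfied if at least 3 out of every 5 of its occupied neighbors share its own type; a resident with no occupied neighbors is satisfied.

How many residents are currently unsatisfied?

(0,0)A 1/2 unhappy
(0,3)B 1/1 ok
(1,0)A 1/3 unhappy
(1,1)B 1/4 unhappy
(1,3)B 1/3 unhappy
(2,1)B 1/4 unhappy
(2,2)A 3/6 unhappy
(2,3)A 2/3 ok
(3,1)A 1/3 unhappy
(3,3)A 3/3 ok
(4,1)B 0/3 unhappy
(4,3)A 2/2 ok
(5,1)A 1/2 unhappy
(5,2)A 2/3 ok
Unsatisfied: (0,0), (1,0), (1,1), (1,3), (2,1), (2,2), (3,1), (4,1), (5,1) — 9 in total.

9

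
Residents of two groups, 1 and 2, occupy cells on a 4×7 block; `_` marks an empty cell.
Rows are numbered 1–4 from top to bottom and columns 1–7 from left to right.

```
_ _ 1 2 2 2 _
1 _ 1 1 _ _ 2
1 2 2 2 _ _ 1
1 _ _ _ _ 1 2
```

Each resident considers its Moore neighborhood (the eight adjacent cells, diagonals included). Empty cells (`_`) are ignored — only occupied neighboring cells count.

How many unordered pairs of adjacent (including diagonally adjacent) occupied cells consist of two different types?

15

Scan each occupied cell's neighbors to the right and below (and the two forward diagonals) so each pair is counted once.
From row 1: 4 unlike of 9 pairs (running 4/9).
From row 2: 7 unlike of 9 pairs (running 11/18).
From row 3: 3 unlike of 7 pairs (running 14/25).
From row 4: 1 unlike of 1 pairs (running 15/26).
Total adjacent occupied pairs: 26; unlike-type pairs: 15.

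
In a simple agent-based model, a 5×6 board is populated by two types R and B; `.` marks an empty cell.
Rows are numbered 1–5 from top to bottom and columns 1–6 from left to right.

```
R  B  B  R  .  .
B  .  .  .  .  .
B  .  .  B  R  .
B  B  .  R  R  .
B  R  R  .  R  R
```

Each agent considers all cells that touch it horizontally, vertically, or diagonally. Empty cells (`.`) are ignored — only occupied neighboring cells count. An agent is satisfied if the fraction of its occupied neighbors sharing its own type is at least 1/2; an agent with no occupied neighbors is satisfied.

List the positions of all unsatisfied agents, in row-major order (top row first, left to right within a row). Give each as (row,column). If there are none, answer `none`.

(1,1), (1,4), (3,4), (5,2)

Row 1: (1,1)R 0/2 not · (1,2)B 2/3 satisfied · (1,3)B 1/2 satisfied · (1,4)R 0/1 not
Row 2: (2,1)B 2/3 satisfied
Row 3: (3,1)B 3/3 satisfied · (3,4)B 0/3 not · (3,5)R 2/3 satisfied
Row 4: (4,1)B 3/4 satisfied · (4,2)B 3/5 satisfied · (4,4)R 4/5 satisfied · (4,5)R 4/5 satisfied
Row 5: (5,1)B 2/3 satisfied · (5,2)R 1/4 not · (5,3)R 2/3 satisfied · (5,5)R 3/3 satisfied · (5,6)R 2/2 satisfied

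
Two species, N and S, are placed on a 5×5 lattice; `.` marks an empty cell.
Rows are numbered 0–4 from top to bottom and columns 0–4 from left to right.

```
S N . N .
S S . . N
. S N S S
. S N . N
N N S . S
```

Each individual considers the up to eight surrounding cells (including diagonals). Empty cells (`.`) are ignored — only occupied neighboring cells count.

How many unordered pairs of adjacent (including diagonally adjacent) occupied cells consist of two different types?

19

Scan each occupied cell's neighbors to the right and below (and the two forward diagonals) so each pair is counted once.
Row 0: S(0,0)–N(0,1)≠ S(0,0)–S(1,0)= S(0,0)–S(1,1)= N(0,1)–S(1,1)≠ N(0,1)–S(1,0)≠ N(0,3)–N(1,4)=  → 3/6 unlike.
Row 1: S(1,0)–S(1,1)= S(1,0)–S(2,1)= S(1,1)–S(2,1)= S(1,1)–N(2,2)≠ N(1,4)–S(2,4)≠ N(1,4)–S(2,3)≠  → 3/6 unlike.
Row 2: S(2,1)–N(2,2)≠ S(2,1)–S(3,1)= S(2,1)–N(3,2)≠ N(2,2)–S(2,3)≠ N(2,2)–N(3,2)= N(2,2)–S(3,1)≠ S(2,3)–S(2,4)= S(2,3)–N(3,4)≠ S(2,3)–N(3,2)≠ S(2,4)–N(3,4)≠  → 7/10 unlike.
Row 3: S(3,1)–N(3,2)≠ S(3,1)–N(4,1)≠ S(3,1)–S(4,2)= S(3,1)–N(4,0)≠ N(3,2)–S(4,2)≠ N(3,2)–N(4,1)= N(3,4)–S(4,4)≠  → 5/7 unlike.
Row 4: N(4,0)–N(4,1)= N(4,1)–S(4,2)≠  → 1/2 unlike.
Total adjacent occupied pairs: 31; unlike-type pairs: 19.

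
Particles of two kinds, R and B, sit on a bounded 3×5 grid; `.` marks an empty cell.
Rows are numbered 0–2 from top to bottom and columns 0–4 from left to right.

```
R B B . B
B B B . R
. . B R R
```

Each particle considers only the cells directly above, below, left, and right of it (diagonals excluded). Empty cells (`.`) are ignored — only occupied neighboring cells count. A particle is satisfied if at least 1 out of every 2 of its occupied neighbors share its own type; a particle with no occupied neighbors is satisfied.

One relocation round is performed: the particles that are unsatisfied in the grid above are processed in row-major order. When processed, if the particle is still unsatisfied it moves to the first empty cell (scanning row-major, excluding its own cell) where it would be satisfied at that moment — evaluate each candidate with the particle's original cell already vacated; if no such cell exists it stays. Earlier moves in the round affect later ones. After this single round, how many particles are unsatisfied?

Initially unsatisfied (in order): (0,0), (0,4).
  (0,0) → (1,3).
  (0,4) → (0,0).
Resulting grid:
B B B . .
B B B R R
. . B R R
All satisfied now.

0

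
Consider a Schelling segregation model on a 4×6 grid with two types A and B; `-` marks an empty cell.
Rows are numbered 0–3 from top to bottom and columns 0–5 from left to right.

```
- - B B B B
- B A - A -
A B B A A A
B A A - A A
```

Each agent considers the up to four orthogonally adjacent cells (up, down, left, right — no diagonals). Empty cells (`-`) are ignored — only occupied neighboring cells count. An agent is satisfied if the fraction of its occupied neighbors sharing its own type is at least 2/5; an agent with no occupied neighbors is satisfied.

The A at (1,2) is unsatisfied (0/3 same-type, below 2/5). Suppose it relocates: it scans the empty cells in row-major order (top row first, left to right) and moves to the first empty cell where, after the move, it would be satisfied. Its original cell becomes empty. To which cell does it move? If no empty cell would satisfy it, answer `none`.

Vacating (1,2). Empty cells in order:
  (0,0): 0/0 same-type → satisfied — stop here.

(0,0)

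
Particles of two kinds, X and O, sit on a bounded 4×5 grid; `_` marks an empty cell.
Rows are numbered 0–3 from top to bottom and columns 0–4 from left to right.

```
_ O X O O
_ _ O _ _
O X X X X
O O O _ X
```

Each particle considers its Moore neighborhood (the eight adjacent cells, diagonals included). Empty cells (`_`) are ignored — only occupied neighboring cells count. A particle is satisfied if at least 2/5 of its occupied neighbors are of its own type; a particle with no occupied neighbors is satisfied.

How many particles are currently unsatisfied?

4

(0,1)O 1/2 ok
(0,2)X 0/3 unhappy
(0,3)O 2/3 ok
(0,4)O 1/1 ok
(1,2)O 2/6 unhappy
(2,0)O 2/3 ok
(2,1)X 1/6 unhappy
(2,2)X 2/5 ok
(2,3)X 3/5 ok
(2,4)X 2/2 ok
(3,0)O 2/3 ok
(3,1)O 3/5 ok
(3,2)O 1/4 unhappy
(3,4)X 2/2 ok
Unsatisfied: (0,2), (1,2), (2,1), (3,2) — 4 in total.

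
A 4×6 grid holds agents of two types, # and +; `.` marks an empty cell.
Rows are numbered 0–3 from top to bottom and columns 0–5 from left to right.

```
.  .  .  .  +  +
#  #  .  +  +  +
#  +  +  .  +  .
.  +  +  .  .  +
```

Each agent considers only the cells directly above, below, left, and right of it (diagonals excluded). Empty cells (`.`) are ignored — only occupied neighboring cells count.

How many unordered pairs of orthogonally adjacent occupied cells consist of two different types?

2

Scan each occupied cell's neighbors to the right and below so each pair is counted once.
From row 0: 0 unlike of 3 pairs (running 0/3).
From row 1: 1 unlike of 6 pairs (running 1/9).
From row 2: 1 unlike of 4 pairs (running 2/13).
From row 3: 0 unlike of 1 pairs (running 2/14).
Total adjacent occupied pairs: 14; unlike-type pairs: 2.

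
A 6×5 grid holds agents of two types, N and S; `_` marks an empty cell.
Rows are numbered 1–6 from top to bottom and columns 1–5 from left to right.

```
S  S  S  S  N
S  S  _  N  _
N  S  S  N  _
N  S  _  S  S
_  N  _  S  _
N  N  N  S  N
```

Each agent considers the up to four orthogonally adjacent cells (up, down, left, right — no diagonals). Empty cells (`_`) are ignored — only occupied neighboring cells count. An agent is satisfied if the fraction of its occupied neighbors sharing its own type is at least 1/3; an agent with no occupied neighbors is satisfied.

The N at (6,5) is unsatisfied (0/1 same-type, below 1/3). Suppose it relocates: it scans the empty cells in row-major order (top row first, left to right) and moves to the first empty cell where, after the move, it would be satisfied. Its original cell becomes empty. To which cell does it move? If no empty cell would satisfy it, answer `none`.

(2,5)

Vacating (6,5). Empty cells in order:
  (2,3): 1/4 same-type → still unsatisfied.
  (2,5): 2/2 same-type → satisfied — stop here.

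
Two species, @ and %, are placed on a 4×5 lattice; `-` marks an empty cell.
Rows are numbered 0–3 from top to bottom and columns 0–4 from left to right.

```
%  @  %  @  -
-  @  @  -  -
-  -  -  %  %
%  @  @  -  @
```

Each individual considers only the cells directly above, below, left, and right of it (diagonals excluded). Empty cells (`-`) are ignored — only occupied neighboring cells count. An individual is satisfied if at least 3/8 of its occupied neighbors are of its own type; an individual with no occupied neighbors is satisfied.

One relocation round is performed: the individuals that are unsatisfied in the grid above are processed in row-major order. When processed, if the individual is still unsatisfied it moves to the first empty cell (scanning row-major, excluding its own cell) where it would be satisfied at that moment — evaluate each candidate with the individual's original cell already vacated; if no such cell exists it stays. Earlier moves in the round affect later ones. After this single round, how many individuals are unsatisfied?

0

Initially unsatisfied (in order): (0,0), (0,1), (0,2), (0,3), (3,0), (3,4).
  (0,0) → (1,4).
  (0,1): now satisfied by earlier moves; stays.
  (0,2) → (0,4).
  (0,3) → (0,0).
  (3,0) → (0,3).
  (3,4) → (0,2).
Resulting grid:
@ @ @ % %
- @ @ - %
- - - % %
- @ @ - -
All satisfied now.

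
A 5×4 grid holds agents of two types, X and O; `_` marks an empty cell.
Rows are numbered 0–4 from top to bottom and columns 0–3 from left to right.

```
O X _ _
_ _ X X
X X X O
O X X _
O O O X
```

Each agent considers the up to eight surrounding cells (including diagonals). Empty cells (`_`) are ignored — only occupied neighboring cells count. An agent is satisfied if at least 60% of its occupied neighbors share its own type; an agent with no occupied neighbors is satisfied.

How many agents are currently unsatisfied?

8

Row 0: (0,0)O 0/1 unhappy · (0,1)X 1/2 unhappy
Row 1: (1,2)X 4/5 ok · (1,3)X 2/3 ok
Row 2: (2,0)X 2/3 ok · (2,1)X 5/6 ok · (2,2)X 5/6 ok · (2,3)O 0/4 unhappy
Row 3: (3,0)O 2/5 unhappy · (3,1)X 4/8 unhappy · (3,2)X 4/7 unhappy
Row 4: (4,0)O 2/3 ok · (4,1)O 3/5 ok · (4,2)O 1/4 unhappy · (4,3)X 1/2 unhappy
Unsatisfied: (0,0), (0,1), (2,3), (3,0), (3,1), (3,2), (4,2), (4,3) — 8 in total.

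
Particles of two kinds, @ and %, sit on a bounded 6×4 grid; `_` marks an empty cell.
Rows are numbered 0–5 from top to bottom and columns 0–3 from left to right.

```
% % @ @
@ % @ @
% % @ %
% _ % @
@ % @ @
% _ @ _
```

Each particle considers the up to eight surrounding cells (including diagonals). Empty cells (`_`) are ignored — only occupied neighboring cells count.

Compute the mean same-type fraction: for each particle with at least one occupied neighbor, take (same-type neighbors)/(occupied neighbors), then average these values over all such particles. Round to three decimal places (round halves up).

(0,0)% 2/3
(0,1)% 2/5
(0,2)@ 3/5
(0,3)@ 3/3
(1,0)@ 0/5
(1,1)% 4/8
(1,2)@ 4/8
(1,3)@ 4/5
(2,0)% 3/4
(2,1)% 4/7
(2,2)@ 3/7
(2,3)% 1/5
(3,0)% 3/4
(3,2)% 3/7
(3,3)@ 3/5
(4,0)@ 0/3
(4,1)% 3/6
(4,2)@ 3/5
(4,3)@ 3/4
(5,0)% 1/2
(5,2)@ 2/3
Sum over 21 particles: 2/3 + 2/5 + 3/5 + 3/3 + 0/5 + 4/8 + 4/8 + 4/5 + 3/4 + 4/7 + 3/7 + 1/5 + 3/4 + 3/7 + 3/5 + 0/3 + 3/6 + 3/5 + 3/4 + 1/2 + 2/3 = 4709/420; mean = 4709/420 ÷ 21 = 4709/8820 = 0.533900… → 0.534.

0.534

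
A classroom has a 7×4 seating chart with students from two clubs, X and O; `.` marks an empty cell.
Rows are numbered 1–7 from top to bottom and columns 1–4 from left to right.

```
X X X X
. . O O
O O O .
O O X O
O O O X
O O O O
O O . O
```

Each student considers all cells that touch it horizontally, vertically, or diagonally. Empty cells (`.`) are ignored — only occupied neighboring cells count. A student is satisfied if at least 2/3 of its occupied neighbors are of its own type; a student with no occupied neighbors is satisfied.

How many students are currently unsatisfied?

7

(1,1)X 1/1 ✓
(1,2)X 2/3 ✓
(1,3)X 2/4 ✗
(1,4)X 1/3 ✗
(2,3)O 3/6 ✗
(2,4)O 2/4 ✗
(3,1)O 3/3 ✓
(3,2)O 5/6 ✓
(3,3)O 5/6 ✓
(4,1)O 5/5 ✓
(4,2)O 7/8 ✓
(4,3)X 1/7 ✗
(4,4)O 2/4 ✗
(5,1)O 5/5 ✓
(5,2)O 7/8 ✓
(5,3)O 6/8 ✓
(5,4)X 1/5 ✗
(6,1)O 5/5 ✓
(6,2)O 7/7 ✓
(6,3)O 6/7 ✓
(6,4)O 3/4 ✓
(7,1)O 3/3 ✓
(7,2)O 4/4 ✓
(7,4)O 2/2 ✓
Unsatisfied: (1,3), (1,4), (2,3), (2,4), (4,3), (4,4), (5,4) — 7 in total.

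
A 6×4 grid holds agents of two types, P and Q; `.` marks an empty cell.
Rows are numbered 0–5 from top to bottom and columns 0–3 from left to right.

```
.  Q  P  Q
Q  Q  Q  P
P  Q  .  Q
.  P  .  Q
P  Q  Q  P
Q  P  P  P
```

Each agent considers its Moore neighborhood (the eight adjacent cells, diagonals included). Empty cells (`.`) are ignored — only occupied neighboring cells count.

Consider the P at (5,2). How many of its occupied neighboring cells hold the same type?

3

Occupied neighbors of (5,2): (4,1)=Q, (4,2)=Q, (4,3)=P, (5,1)=P, (5,3)=P.
Same type (P): 3 of 5.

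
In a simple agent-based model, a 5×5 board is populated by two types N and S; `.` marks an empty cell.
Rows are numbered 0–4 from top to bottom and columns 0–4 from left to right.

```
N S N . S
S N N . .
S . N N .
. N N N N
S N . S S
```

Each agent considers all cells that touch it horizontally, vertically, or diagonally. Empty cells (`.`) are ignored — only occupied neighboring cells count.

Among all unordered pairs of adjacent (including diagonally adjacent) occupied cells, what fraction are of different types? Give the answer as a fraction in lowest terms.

15/37

Scan each occupied cell's neighbors to the right and below (and the two forward diagonals) so each pair is counted once.
Row 0: N(0,0)–S(0,1)≠ N(0,0)–S(1,0)≠ N(0,0)–N(1,1)= S(0,1)–N(0,2)≠ S(0,1)–N(1,1)≠ S(0,1)–N(1,2)≠ S(0,1)–S(1,0)= N(0,2)–N(1,2)= N(0,2)–N(1,1)=  → 5/9 unlike.
Row 1: S(1,0)–N(1,1)≠ S(1,0)–S(2,0)= N(1,1)–N(1,2)= N(1,1)–N(2,2)= N(1,1)–S(2,0)≠ N(1,2)–N(2,2)= N(1,2)–N(2,3)=  → 2/7 unlike.
Row 2: S(2,0)–N(3,1)≠ N(2,2)–N(2,3)= N(2,2)–N(3,2)= N(2,2)–N(3,3)= N(2,2)–N(3,1)= N(2,3)–N(3,3)= N(2,3)–N(3,4)= N(2,3)–N(3,2)=  → 1/8 unlike.
Row 3: N(3,1)–N(3,2)= N(3,1)–N(4,1)= N(3,1)–S(4,0)≠ N(3,2)–N(3,3)= N(3,2)–S(4,3)≠ N(3,2)–N(4,1)= N(3,3)–N(3,4)= N(3,3)–S(4,3)≠ N(3,3)–S(4,4)≠ N(3,4)–S(4,4)≠ N(3,4)–S(4,3)≠  → 6/11 unlike.
Row 4: S(4,0)–N(4,1)≠ S(4,3)–S(4,4)=  → 1/2 unlike.
Total adjacent occupied pairs: 37; unlike-type pairs: 15.
15/37 is already in lowest terms.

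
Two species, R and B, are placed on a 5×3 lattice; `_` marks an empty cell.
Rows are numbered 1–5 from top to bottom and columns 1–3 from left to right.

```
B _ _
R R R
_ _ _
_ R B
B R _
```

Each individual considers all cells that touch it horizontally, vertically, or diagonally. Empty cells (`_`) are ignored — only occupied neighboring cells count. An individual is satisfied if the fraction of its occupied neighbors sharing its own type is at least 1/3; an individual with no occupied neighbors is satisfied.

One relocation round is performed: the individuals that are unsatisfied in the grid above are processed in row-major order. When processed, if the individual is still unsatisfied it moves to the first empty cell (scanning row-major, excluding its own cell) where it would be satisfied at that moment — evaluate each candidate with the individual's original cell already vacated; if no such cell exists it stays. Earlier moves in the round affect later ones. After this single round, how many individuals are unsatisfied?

3

Initially unsatisfied (in order): (1,1), (4,3), (5,1).
  (1,1) → (4,1).
  (4,3): no empty cell satisfies it; stays.
  (5,1): now satisfied by earlier moves; stays.
Resulting grid:
_ _ _
R R R
_ _ _
B R B
B R _
Unsatisfied now: (4,2), (4,3), (5,2).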